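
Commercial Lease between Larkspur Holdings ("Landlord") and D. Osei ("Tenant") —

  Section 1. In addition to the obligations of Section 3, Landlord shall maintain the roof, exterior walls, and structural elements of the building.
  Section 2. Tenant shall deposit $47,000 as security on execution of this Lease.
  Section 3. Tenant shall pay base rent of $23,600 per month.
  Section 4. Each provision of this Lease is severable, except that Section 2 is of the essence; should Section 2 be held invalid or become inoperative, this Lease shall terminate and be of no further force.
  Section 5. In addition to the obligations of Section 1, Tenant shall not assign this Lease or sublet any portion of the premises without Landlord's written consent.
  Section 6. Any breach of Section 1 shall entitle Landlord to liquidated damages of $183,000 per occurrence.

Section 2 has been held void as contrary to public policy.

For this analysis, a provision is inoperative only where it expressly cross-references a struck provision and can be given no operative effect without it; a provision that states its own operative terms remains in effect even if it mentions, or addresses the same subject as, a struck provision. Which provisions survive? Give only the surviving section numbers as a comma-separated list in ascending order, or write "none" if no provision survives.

Section 2 is struck. Nothing else in the Lease is defined by reference to Section 2. Section 4 makes Section 2 an essential term, and Section 2 is the provision held invalid; under Section 4, the entire Lease is therefore void. No provision of the Lease survives.

none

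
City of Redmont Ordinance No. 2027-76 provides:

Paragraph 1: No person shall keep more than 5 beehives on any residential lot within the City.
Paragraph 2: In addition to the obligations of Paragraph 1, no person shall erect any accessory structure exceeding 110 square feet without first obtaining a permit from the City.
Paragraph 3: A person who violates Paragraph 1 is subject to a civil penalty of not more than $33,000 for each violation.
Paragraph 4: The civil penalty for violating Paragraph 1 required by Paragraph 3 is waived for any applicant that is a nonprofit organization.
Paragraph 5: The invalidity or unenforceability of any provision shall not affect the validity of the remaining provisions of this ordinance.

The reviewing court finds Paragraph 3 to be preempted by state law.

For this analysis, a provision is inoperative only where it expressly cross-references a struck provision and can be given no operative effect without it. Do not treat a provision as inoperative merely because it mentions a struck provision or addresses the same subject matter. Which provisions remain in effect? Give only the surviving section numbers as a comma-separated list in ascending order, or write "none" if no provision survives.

Paragraph 3 is struck. Paragraph 4 operates only by reference to Paragraph 3, so it falls with Paragraph 3. Paragraph 5 is a severability clause and preserves every provision that can still be given independent effect. Paragraph 1, Paragraph 2, and Paragraph 5 remain in effect.

1, 2, 5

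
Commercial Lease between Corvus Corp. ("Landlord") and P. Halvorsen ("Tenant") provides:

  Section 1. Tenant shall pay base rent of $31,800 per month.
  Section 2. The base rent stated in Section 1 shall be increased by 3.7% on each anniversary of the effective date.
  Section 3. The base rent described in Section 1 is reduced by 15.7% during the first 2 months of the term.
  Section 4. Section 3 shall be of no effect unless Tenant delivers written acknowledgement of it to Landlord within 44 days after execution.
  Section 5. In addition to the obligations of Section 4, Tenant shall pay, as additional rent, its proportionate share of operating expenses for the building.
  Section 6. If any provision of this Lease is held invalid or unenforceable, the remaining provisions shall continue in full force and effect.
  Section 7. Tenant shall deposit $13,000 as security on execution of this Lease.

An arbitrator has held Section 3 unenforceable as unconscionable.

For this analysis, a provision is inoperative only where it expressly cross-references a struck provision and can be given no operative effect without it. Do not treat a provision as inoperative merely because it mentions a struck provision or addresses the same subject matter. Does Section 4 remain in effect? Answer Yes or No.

No

Section 3 is struck. Section 4 operates only by reference to Section 3, so it falls with Section 3. Although Section 5 refers to Section 4, its operative terms do not depend on Section 4, so it remains in effect. Section 6 is a severability clause and preserves every provision that can still be given independent effect. That leaves Section 1, Section 2, Section 5, Section 6, and Section 7 in effect. Section 4 is among the inoperative provisions, so the answer is no.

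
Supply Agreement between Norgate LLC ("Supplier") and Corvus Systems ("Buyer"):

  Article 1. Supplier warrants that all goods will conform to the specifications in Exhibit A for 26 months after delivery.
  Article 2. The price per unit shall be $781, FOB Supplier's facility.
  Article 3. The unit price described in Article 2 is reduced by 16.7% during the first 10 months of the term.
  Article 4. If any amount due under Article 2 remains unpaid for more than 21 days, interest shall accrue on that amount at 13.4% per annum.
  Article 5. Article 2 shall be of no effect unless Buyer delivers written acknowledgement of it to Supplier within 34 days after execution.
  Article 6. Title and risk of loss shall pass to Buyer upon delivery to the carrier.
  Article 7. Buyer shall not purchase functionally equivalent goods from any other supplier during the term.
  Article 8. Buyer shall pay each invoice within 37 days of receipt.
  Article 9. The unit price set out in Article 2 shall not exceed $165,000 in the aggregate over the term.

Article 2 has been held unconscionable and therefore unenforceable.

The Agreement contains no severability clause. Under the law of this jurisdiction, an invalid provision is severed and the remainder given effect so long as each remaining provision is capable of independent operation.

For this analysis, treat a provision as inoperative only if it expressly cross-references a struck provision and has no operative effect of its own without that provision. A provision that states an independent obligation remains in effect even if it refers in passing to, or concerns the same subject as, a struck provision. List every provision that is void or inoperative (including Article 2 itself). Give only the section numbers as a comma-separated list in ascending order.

2, 3, 4, 5, 9

Article 2 is struck. Article 3 does nothing except set the introductory reduction to the unit price by reference to Article 2; with Article 2 gone it has no independent effect and is inoperative. The whole of Article 4 is the default interest on the unit price, defined by reference to Article 2, so Article 4 cannot stand once Article 2 is removed. The only function of Article 5 is the acknowledgement condition for Article 2, so it cannot stand once Article 2 is removed. Article 9 operates only by reference to Article 2, so it falls with Article 2. With no severability clause, the stated default rule severs what cannot stand and enforces each remaining provision that can operate on its own. Article 1, Article 6, Article 7, and Article 8 remain in effect.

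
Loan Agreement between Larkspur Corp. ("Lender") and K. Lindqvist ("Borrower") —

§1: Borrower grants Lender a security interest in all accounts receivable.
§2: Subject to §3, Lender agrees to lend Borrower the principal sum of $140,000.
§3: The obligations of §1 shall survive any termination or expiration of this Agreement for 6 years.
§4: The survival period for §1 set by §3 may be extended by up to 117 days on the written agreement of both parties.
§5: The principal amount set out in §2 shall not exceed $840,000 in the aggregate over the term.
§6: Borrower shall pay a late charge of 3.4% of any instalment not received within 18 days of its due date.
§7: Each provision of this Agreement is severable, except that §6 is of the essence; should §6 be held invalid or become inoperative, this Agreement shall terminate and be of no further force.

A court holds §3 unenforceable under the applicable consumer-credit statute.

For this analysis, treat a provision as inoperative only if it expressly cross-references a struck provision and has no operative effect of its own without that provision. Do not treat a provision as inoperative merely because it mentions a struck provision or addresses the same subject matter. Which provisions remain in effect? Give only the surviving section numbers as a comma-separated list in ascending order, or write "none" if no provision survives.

§3 is struck. §4 does nothing except set the extension of the survival period for §1 by reference to §3; with §3 gone it has no independent effect and is inoperative. Although §2 refers to §3, its operative terms do not depend on §3, so it remains in effect. §7 makes §6 an essential term, but §6 is unaffected, so the severability proviso in §7 preserves the remaining provisions. The provisions still in force are §1, §2, §5, §6, and §7.

1, 2, 5, 6, 7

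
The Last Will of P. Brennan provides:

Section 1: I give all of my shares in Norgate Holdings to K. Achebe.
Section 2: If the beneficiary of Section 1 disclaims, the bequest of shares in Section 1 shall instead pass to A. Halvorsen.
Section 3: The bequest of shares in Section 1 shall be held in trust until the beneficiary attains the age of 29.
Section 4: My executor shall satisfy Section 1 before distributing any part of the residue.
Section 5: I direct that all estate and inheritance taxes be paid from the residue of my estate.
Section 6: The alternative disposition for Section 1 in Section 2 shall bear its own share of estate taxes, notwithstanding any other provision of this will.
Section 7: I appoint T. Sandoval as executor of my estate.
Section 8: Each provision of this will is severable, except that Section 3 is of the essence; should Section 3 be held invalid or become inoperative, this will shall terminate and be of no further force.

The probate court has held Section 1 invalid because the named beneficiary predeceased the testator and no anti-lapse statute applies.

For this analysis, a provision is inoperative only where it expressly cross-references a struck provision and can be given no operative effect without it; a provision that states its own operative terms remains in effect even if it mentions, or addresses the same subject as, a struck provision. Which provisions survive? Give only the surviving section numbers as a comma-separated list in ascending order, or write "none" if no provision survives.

none

Section 1 is struck. The only function of Section 2 is the alternative disposition for Section 1, so it cannot stand once Section 1 is removed. Section 3 merely fixes the trust for Section 1; with Section 1 gone it has nothing to operate on and falls away. Section 4 merely fixes the priority direction for Section 1; with Section 1 gone it has nothing to operate on and falls away. Section 6 has no operative effect of its own apart from Section 2 and is therefore inoperative. Section 8 makes Section 3 an essential term, and Section 3 has been rendered inoperative by the cascade; under Section 8, the entire will is therefore void. No provision of the will survives.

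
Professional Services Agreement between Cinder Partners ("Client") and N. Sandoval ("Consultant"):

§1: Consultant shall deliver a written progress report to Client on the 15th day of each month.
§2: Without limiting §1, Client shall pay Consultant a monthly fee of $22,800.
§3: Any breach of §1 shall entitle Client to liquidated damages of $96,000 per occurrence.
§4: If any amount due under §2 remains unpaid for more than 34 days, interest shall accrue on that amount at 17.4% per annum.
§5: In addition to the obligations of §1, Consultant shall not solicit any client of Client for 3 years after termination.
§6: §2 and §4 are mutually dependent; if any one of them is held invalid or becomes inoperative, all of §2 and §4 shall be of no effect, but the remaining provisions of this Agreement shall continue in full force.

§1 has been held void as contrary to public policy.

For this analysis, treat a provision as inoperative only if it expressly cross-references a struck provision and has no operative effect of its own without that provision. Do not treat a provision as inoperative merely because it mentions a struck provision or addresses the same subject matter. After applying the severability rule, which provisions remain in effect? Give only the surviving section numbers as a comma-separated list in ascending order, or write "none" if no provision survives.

§1 is struck. §3 operates only by reference to §1, so it falls with §1. §2 mentions §1 but its own obligation stands independently of §1, so §2 is not affected. §5 mentions §1 but its own obligation stands independently of §1, so §5 is not affected. §6 ties §2 and §4 together, but none of those is affected here; the remaining provisions continue in force under §6. §2, §4, §5, and §6 remain in effect.

2, 4, 5, 6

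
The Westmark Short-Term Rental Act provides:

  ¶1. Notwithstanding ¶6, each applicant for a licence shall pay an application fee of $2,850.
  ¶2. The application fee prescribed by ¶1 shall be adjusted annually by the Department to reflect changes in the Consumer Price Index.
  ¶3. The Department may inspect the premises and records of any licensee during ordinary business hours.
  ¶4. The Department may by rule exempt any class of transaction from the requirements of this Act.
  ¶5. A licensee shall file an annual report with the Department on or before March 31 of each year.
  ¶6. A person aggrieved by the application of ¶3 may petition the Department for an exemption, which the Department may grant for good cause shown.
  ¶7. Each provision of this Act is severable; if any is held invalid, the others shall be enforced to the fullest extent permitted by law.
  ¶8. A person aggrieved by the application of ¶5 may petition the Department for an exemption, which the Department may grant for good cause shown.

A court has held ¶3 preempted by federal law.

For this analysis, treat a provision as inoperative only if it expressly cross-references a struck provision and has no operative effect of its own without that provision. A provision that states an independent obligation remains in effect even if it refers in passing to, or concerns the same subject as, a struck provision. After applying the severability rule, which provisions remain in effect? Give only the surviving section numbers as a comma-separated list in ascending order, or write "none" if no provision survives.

¶3 is struck. The only function of ¶6 is the exemption procedure for ¶3, so it cannot stand once ¶3 is removed. Although ¶1 refers to ¶6, its operative terms do not depend on ¶6, so it remains in effect. ¶7 is a severability clause and preserves every provision that can still be given independent effect. The provisions still in force are ¶1, ¶2, ¶4, ¶5, ¶7, and ¶8.

1, 2, 4, 5, 7, 8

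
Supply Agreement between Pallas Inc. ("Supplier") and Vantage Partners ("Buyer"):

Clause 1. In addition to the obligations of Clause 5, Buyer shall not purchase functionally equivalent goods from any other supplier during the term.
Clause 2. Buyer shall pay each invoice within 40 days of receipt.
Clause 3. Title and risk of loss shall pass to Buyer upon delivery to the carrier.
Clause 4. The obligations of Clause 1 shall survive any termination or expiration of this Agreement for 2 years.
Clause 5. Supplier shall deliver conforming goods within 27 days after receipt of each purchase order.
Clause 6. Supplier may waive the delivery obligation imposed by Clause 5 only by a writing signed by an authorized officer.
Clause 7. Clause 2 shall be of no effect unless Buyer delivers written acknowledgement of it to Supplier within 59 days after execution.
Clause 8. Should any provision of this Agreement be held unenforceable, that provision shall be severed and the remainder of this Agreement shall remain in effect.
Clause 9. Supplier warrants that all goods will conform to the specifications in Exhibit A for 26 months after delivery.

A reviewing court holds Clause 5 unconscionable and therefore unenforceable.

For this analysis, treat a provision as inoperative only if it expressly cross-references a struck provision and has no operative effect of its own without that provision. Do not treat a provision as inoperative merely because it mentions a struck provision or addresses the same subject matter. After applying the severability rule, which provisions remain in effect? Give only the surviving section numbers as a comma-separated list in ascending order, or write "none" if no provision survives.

1, 2, 3, 4, 7, 8, 9

Clause 5 is struck. Clause 6 operates only by reference to Clause 5, so it falls with Clause 5. Although Clause 1 refers to Clause 5, its operative terms do not depend on Clause 5, so it remains in effect. Clause 8 is a severability clause and preserves every provision that can still be given independent effect. That leaves Clause 1, Clause 2, Clause 3, Clause 4, Clause 7, Clause 8, and Clause 9 in effect.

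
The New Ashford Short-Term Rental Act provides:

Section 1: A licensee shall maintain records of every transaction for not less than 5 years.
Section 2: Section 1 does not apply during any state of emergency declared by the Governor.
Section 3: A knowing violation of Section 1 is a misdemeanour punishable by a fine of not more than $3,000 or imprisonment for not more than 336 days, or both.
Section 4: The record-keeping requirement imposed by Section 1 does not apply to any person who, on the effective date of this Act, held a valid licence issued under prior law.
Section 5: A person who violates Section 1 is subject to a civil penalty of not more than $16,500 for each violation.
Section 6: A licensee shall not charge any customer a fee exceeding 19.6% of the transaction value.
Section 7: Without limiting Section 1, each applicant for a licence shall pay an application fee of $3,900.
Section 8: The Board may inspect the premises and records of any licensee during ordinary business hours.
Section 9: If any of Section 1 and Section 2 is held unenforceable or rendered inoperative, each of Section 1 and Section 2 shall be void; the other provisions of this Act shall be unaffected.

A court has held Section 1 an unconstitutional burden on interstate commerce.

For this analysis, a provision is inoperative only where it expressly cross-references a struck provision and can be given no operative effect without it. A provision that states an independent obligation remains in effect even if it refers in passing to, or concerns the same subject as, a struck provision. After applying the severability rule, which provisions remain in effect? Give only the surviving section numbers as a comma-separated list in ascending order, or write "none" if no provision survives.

Section 1 is struck. Section 2 has no operative effect of its own apart from Section 1 and is therefore inoperative. Section 3 operates only by reference to Section 1, so it falls with Section 1. Section 4 has no operative effect of its own apart from Section 1 and is therefore inoperative. The only function of Section 5 is the civil penalty for violating Section 1, so it cannot stand once Section 1 is removed. Although Section 7 refers to Section 1, its operative terms do not depend on Section 1, so it remains in effect. Section 9 declares Section 1 and Section 2 mutually dependent; since one of them has fallen, all of them are of no effect. The remainder continues in force under Section 9. That leaves Section 6, Section 7, Section 8, and Section 9 in effect.

6, 7, 8, 9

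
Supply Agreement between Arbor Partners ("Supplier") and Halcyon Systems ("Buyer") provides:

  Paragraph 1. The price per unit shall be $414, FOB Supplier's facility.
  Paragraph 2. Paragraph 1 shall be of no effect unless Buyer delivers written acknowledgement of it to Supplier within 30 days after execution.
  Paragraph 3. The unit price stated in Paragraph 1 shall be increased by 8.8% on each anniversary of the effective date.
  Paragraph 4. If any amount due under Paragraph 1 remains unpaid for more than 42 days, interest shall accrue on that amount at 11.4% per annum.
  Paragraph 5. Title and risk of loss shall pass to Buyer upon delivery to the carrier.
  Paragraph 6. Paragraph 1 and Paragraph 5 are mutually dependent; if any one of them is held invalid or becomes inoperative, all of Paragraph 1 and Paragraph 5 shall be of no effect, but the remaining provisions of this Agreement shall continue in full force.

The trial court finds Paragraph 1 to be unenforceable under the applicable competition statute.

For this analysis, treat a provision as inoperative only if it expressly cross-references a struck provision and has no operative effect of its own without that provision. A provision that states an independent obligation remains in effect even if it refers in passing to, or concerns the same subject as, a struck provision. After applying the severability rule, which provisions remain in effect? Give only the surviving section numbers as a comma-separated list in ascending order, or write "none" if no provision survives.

6

Paragraph 1 is struck. Paragraph 2 operates only by reference to Paragraph 1, so it falls with Paragraph 1. Paragraph 3 operates only by reference to Paragraph 1, so it falls with Paragraph 1. Paragraph 4 operates only by reference to Paragraph 1, so it falls with Paragraph 1. Paragraph 6 declares Paragraph 1 and Paragraph 5 mutually dependent; since one of them has fallen, all of them are of no effect. That brings down Paragraph 5 as well. The remainder continues in force under Paragraph 6. Only Paragraph 6 remains in effect.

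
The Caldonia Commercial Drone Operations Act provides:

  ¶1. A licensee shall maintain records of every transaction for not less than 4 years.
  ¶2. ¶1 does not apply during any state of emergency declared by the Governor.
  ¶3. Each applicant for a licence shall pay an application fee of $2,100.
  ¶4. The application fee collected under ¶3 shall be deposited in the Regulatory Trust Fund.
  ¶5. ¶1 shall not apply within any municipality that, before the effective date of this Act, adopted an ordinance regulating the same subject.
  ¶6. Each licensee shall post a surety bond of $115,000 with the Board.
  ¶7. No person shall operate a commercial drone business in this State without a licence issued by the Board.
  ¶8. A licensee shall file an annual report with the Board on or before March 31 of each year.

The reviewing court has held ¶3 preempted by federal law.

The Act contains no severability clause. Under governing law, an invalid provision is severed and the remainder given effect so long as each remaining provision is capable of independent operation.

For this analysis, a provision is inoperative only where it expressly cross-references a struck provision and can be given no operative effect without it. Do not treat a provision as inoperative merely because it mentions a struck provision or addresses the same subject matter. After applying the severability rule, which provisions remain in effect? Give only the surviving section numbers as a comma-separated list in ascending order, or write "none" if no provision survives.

¶3 is struck. ¶4 does nothing except set the disposition of the application fee by reference to ¶3; with ¶3 gone it has no independent effect and is inoperative. With no severability clause, the stated default rule severs what cannot stand and enforces each remaining provision that can operate on its own. That leaves ¶1, ¶2, ¶5, ¶6, ¶7, and ¶8 in effect.

1, 2, 5, 6, 7, 8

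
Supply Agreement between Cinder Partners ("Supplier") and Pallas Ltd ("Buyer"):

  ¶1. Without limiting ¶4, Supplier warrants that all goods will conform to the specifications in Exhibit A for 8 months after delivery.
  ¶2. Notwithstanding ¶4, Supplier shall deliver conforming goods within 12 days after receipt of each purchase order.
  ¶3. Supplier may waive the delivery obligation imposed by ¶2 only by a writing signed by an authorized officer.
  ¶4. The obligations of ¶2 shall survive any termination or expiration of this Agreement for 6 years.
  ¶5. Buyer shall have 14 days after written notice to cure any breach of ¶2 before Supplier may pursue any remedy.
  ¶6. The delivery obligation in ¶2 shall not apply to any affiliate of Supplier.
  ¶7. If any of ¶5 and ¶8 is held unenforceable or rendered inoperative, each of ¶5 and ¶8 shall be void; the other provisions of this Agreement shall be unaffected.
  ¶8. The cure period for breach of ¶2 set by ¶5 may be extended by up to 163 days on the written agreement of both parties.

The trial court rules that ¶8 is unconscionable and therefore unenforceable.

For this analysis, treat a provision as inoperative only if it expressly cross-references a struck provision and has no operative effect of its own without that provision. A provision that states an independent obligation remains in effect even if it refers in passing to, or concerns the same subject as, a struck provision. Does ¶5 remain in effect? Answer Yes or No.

¶8 is struck. Nothing else in the Agreement is defined by reference to ¶8. ¶7 declares ¶5 and ¶8 mutually dependent; since one of them has fallen, all of them are of no effect. That brings down ¶5 as well. The remainder continues in force under ¶7. The provisions still in force are ¶1, ¶2, ¶3, ¶4, ¶6, and ¶7. ¶5 is among the inoperative provisions, so the answer is no.

No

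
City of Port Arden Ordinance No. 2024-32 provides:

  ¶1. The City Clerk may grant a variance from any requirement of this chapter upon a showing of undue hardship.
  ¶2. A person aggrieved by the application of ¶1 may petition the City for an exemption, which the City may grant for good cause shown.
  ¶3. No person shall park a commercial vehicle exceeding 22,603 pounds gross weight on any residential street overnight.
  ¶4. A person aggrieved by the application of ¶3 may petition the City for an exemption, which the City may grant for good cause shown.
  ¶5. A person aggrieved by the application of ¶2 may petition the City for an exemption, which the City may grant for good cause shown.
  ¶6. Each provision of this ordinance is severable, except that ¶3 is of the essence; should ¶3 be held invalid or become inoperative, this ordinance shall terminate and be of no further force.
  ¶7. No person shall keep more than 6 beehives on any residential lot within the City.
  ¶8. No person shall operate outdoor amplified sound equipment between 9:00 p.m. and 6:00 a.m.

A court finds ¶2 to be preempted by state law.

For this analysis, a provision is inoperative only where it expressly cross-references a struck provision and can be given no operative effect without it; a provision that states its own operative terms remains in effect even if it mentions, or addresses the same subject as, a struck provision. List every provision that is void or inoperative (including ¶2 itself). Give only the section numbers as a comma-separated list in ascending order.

¶2 is struck. The only function of ¶5 is the exemption procedure for ¶2, so it cannot stand once ¶2 is removed. ¶6 makes ¶3 an essential term, but ¶3 is unaffected, so the severability proviso in ¶6 preserves the remaining provisions. ¶1, ¶3, ¶4, ¶6, ¶7, and ¶8 remain in effect.

2, 5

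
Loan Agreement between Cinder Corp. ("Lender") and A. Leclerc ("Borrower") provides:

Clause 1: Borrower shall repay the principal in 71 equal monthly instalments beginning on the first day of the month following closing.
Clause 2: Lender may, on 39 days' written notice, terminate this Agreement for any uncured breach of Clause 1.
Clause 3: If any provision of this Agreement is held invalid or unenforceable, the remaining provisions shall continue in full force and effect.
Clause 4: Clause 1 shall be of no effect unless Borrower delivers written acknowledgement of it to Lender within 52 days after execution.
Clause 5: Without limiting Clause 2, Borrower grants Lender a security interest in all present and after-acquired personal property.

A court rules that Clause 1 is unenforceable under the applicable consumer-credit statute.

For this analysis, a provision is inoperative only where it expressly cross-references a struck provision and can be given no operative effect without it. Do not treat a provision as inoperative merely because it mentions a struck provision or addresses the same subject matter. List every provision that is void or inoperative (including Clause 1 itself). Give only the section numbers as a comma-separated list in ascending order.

1, 2, 4

Clause 1 is struck. Clause 2 operates only by reference to Clause 1, so it falls with Clause 1. Clause 4 merely fixes the acknowledgement condition for Clause 1; with Clause 1 gone it has nothing to operate on and falls away. Clause 5 mentions Clause 2 but its own obligation stands independently of Clause 2, so Clause 5 is not affected. Clause 3 is a severability clause and preserves every provision that can still be given independent effect. That leaves Clause 3 and Clause 5 in effect.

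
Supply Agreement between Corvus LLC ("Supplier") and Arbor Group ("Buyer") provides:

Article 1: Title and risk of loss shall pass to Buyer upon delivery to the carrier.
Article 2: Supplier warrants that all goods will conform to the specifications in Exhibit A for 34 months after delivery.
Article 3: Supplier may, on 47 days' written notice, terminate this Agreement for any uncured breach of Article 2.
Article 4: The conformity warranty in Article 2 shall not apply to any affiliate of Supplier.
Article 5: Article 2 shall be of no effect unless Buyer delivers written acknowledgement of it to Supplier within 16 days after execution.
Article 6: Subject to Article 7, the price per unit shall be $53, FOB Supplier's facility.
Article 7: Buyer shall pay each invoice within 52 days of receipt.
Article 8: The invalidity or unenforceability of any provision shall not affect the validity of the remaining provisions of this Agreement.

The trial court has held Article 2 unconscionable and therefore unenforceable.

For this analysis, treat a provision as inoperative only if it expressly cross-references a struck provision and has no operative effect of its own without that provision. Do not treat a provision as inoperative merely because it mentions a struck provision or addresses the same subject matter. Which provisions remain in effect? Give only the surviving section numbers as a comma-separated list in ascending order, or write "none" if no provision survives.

1, 6, 7, 8

Article 2 is struck. Article 3 has no operative effect of its own apart from Article 2 and is therefore inoperative. Article 4 operates only by reference to Article 2, so it falls with Article 2. Article 5 merely fixes the acknowledgement condition for Article 2; with Article 2 gone it has nothing to operate on and falls away. Article 8 is a severability clause and preserves every provision that can still be given independent effect. Article 1, Article 6, Article 7, and Article 8 remain in effect.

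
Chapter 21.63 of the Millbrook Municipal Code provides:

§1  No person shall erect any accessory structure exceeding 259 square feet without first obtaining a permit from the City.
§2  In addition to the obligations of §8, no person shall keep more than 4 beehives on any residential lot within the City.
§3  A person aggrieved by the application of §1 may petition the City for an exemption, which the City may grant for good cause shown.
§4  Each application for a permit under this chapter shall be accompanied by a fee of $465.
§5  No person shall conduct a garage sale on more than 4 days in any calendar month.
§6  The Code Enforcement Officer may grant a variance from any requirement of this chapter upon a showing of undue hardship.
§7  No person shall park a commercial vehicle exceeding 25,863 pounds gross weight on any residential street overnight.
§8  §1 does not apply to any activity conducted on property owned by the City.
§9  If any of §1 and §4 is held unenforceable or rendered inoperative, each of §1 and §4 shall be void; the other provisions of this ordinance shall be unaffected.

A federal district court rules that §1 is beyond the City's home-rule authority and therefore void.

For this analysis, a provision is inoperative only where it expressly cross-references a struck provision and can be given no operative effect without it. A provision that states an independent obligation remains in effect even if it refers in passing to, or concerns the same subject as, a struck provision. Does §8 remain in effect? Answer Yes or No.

§1 is struck. The only function of §3 is the exemption procedure for §1, so it cannot stand once §1 is removed. §8 merely fixes the public-property exemption from §1; with §1 gone it has nothing to operate on and falls away. §2 mentions §8 but its own obligation stands independently of §8, so §2 is not affected. §9 declares §1 and §4 mutually dependent; since one of them has fallen, all of them are of no effect. That brings down §4 as well. The remainder continues in force under §9. The provisions still in force are §2, §5, §6, §7, and §9. §8 is among the inoperative provisions, so the answer is no.

No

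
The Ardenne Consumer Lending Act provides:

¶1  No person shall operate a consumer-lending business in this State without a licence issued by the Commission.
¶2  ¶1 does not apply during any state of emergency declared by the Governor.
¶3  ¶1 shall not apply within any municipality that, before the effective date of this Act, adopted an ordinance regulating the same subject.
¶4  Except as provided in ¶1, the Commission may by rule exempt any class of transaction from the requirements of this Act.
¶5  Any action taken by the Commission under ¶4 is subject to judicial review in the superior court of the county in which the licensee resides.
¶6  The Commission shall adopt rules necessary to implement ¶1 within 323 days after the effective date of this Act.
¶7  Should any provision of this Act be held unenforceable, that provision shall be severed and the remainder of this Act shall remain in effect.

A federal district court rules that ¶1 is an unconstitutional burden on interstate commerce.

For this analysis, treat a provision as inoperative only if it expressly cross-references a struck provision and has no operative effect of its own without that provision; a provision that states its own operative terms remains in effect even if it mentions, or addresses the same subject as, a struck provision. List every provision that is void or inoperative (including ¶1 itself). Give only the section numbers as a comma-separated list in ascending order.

1, 2, 3, 6

¶1 is struck. The only function of ¶2 is the emergency suspension of ¶1, so it cannot stand once ¶1 is removed. ¶3 has no operative effect of its own apart from ¶1 and is therefore inoperative. ¶6 operates only by reference to ¶1, so it falls with ¶1. ¶4 mentions ¶1 but its own obligation stands independently of ¶1, so ¶4 is not affected. ¶7 is a severability clause and preserves every provision that can still be given independent effect. That leaves ¶4, ¶5, and ¶7 in effect.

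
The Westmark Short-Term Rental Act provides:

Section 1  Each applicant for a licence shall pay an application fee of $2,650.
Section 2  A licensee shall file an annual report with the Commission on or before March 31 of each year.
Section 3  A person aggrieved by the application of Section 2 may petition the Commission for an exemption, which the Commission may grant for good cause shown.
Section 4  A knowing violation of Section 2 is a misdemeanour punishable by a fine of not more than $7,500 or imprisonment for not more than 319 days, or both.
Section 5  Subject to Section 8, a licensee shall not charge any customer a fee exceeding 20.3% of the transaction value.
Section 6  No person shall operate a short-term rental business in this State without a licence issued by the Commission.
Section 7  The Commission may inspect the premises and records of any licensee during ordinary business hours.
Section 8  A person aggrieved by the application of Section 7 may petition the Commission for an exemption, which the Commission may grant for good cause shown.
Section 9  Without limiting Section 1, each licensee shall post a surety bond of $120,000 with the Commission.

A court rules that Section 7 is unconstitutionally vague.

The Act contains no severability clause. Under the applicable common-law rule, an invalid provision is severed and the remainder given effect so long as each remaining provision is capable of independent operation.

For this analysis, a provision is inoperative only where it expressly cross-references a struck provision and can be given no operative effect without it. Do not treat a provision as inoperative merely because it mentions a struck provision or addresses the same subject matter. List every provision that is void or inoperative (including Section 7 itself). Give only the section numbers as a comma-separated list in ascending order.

7, 8

Section 7 is struck. The only function of Section 8 is the exemption procedure for Section 7, so it cannot stand once Section 7 is removed. Although Section 5 refers to Section 8, its operative terms do not depend on Section 8, so it remains in effect. With no severability clause, the stated default rule severs what cannot stand and enforces each remaining provision that can operate on its own. That leaves Section 1, Section 2, Section 3, Section 4, Section 5, Section 6, and Section 9 in effect.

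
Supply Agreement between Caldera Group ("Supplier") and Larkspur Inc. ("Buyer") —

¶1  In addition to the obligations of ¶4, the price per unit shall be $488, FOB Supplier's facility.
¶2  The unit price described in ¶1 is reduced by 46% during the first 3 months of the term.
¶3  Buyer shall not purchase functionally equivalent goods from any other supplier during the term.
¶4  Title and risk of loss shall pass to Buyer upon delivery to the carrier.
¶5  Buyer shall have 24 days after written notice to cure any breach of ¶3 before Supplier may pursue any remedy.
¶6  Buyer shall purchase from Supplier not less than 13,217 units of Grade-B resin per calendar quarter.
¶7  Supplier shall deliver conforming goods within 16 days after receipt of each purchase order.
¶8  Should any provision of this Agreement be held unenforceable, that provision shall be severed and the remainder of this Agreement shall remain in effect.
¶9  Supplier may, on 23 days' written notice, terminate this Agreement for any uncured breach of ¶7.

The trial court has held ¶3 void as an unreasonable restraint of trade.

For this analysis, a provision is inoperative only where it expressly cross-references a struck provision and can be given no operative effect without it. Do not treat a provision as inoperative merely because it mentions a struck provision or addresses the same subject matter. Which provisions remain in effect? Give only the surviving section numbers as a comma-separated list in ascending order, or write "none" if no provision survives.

¶3 is struck. ¶5 has no operative effect of its own apart from ¶3 and is therefore inoperative. Under the severability clause in ¶8, the remaining provisions continue in force. The provisions still in force are ¶1, ¶2, ¶4, ¶6, ¶7, ¶8, and ¶9.

1, 2, 4, 6, 7, 8, 9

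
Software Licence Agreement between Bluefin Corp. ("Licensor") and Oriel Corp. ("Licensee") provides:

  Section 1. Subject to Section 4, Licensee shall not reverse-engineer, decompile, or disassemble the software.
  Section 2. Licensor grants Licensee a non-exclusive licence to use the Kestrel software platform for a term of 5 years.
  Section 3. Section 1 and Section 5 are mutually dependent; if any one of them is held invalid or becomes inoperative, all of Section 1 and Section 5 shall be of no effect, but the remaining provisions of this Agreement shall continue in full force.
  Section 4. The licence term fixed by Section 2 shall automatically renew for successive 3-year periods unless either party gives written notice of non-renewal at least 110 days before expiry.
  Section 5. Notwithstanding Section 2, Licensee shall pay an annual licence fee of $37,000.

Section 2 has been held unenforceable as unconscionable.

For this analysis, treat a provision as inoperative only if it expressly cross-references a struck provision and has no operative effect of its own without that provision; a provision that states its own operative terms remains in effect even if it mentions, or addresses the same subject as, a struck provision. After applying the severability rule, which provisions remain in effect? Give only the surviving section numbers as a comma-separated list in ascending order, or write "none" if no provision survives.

1, 3, 5

Section 2 is struck. Section 4 does nothing except set the renewal of the licence term by reference to Section 2; with Section 2 gone it has no independent effect and is inoperative. Although Section 1 refers to Section 4, its operative terms do not depend on Section 4, so it remains in effect. Section 5 mentions Section 2 but its own obligation stands independently of Section 2, so Section 5 is not affected. Section 3 ties Section 1 and Section 5 together, but none of those is affected here; the remaining provisions continue in force under Section 3. That leaves Section 1, Section 3, and Section 5 in effect.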